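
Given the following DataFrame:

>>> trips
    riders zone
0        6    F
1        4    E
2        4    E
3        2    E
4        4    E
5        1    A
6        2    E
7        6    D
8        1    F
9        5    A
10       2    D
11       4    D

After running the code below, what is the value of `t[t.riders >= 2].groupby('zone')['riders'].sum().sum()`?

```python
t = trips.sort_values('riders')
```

sort by riders:
    riders zone
5        1    A
8        1    F
3        2    E
6        2    E
10       2    D
1        4    E
2        4    E
4        4    E
11       4    D
9        5    A
0        6    F
7        6    D
filter rows where riders >= 2:
    riders zone
3        2    E
6        2    E
10       2    D
1        4    E
2        4    E
4        4    E
11       4    D
9        5    A
0        6    F
7        6    D
group by zone, sum of riders:
zone
A     5
D    12
E    16
F     6
Name: riders, dtype: int64
Reading off the sum of the resulting series, we get 39.

39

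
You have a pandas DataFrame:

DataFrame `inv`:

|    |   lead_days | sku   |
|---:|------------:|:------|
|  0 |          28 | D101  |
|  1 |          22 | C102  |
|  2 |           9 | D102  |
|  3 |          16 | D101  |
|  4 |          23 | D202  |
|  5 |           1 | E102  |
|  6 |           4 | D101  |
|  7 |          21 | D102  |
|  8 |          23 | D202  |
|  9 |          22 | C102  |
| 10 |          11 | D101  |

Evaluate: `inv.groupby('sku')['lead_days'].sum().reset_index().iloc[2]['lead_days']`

30

group by sku, sum of lead_days:
sku
C102    44
D101    59
D102    30
D202    46
E102     1
Name: lead_days, dtype: int64
reset_index():
    sku  lead_days
0  C102         44
1  D101         59
2  D102         30
3  D202         46
4  E102          1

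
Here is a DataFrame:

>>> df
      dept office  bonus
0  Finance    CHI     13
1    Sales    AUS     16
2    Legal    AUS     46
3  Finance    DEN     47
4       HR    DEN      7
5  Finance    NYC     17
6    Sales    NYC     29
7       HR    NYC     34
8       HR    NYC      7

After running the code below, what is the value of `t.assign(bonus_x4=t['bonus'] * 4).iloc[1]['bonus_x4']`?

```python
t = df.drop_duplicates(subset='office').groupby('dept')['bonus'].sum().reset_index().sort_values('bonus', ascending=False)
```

64

drop duplicate office (keep=first):
      dept office  bonus
0  Finance    CHI     13
1    Sales    AUS     16
3  Finance    DEN     47
5  Finance    NYC     17
group by dept, sum of bonus:
dept
Finance    77
Sales      16
Name: bonus, dtype: int64
reset_index():
      dept  bonus
0  Finance     77
1    Sales     16
sort by bonus descending:
      dept  bonus
0  Finance     77
1    Sales     16
add column bonus_x4 = t['bonus'] * 4:
      dept  bonus  bonus_x4
0  Finance     77       308
1    Sales     16        64
Finally, value at position 1, column 'bonus_x4' = 64.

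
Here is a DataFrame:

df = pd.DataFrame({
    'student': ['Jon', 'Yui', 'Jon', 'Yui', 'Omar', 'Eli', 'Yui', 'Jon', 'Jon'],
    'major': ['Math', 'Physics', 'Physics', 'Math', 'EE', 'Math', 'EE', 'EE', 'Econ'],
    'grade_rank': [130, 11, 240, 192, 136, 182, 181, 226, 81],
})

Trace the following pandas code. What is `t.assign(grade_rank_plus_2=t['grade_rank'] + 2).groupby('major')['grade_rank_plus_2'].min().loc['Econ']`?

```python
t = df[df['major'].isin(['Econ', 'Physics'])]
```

83

filter rows where major in ['Econ', 'Physics']:
  student    major  grade_rank
1     Yui  Physics          11
2     Jon  Physics         240
8     Jon     Econ          81
add column grade_rank_plus_2 = t['grade_rank'] + 2:
  student    major  grade_rank  grade_rank_plus_2
1     Yui  Physics          11                 13
2     Jon  Physics         240                242
8     Jon     Econ          81                 83
group by major, min of grade_rank_plus_2:
major
Econ       83
Physics    13
Name: grade_rank_plus_2, dtype: int64
So loc['Econ'] = 83.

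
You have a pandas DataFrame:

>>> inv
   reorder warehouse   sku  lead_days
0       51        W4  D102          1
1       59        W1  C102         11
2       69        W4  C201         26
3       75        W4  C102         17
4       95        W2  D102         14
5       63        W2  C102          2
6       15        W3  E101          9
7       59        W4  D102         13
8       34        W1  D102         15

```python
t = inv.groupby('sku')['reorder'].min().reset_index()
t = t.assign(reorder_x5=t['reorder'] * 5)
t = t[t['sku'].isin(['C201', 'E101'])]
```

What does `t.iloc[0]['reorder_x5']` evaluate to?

group by sku, min of reorder:
sku
C102    59
C201    69
D102    34
E101    15
Name: reorder, dtype: int64
reset_index():
    sku  reorder
0  C102       59
1  C201       69
2  D102       34
3  E101       15
add column reorder_x5 = t['reorder'] * 5:
    sku  reorder  reorder_x5
0  C102       59         295
1  C201       69         345
2  D102       34         170
3  E101       15          75
filter rows where sku in ['C201', 'E101']:
    sku  reorder  reorder_x5
1  C201       69         345
3  E101       15          75
value at position 0, column 'reorder_x5' → 345

345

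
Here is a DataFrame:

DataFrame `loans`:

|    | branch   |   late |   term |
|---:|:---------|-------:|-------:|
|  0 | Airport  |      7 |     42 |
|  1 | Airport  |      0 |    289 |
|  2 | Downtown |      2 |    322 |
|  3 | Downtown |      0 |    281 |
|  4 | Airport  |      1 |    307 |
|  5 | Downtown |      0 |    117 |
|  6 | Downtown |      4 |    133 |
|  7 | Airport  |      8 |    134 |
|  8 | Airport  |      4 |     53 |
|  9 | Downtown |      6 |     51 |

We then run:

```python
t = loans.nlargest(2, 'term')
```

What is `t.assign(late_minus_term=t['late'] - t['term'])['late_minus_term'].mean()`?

take 2 rows with largest term:
     branch  late  term
2  Downtown     2   322
4   Airport     1   307
add column late_minus_term = t['late'] - t['term']:
     branch  late  term  late_minus_term
2  Downtown     2   322             -320
4   Airport     1   307             -306

-313.0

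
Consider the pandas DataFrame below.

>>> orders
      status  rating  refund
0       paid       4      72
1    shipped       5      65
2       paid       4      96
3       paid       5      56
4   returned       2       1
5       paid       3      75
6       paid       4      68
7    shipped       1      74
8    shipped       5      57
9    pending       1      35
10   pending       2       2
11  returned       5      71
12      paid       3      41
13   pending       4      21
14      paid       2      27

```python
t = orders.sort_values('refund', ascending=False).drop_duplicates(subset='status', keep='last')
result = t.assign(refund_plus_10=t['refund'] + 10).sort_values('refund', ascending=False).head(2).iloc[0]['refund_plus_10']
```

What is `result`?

sort by refund descending:
      status  rating  refund
2       paid       4      96
5       paid       3      75
7    shipped       1      74
0       paid       4      72
11  returned       5      71
6       paid       4      68
1    shipped       5      65
8    shipped       5      57
3       paid       5      56
12      paid       3      41
9    pending       1      35
14      paid       2      27
13   pending       4      21
10   pending       2       2
4   returned       2       1
drop duplicate status (keep=last):
      status  rating  refund
8    shipped       5      57
14      paid       2      27
10   pending       2       2
4   returned       2       1
add column refund_plus_10 = t['refund'] + 10:
      status  rating  refund  refund_plus_10
8    shipped       5      57              67
14      paid       2      27              37
10   pending       2       2              12
4   returned       2       1              11
sort by refund descending:
      status  rating  refund  refund_plus_10
8    shipped       5      57              67
14      paid       2      27              37
10   pending       2       2              12
4   returned       2       1              11
take first 2 rows:
     status  rating  refund  refund_plus_10
8   shipped       5      57              67
14     paid       2      27              37
Reading off the value at position 0, column 'refund_plus_10', we get 67.

67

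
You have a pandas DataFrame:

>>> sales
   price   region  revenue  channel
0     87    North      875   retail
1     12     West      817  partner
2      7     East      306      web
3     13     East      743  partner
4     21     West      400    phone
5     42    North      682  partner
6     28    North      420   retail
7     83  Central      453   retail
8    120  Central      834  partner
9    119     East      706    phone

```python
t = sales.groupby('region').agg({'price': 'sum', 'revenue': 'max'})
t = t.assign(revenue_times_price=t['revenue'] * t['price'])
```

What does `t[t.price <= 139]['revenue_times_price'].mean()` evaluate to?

group by region: sum(price), max(revenue):
         price  revenue
region                 
Central    203      834
East       139      743
North      157      875
West        33      817
add column revenue_times_price = t['revenue'] * t['price']:
         price  revenue  revenue_times_price
region                                      
Central    203      834               169302
East       139      743               103277
North      157      875               137375
West        33      817                26961
filter rows where price <= 139:
        price  revenue  revenue_times_price
region                                     
East      139      743               103277
West       33      817                26961
The mean of column 'revenue_times_price' is 65119.0.

65119.0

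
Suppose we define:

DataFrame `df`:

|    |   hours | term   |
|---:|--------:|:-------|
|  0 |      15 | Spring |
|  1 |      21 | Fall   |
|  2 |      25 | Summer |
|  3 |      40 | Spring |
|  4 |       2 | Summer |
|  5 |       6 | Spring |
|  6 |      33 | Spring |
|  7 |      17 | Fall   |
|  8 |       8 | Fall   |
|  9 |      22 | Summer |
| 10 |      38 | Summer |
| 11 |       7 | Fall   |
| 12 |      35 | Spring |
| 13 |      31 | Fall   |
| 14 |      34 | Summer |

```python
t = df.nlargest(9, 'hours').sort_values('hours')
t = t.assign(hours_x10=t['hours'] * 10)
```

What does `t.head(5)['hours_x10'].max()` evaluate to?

take 9 rows with largest hours:
    hours    term
3      40  Spring
10     38  Summer
12     35  Spring
14     34  Summer
6      33  Spring
13     31    Fall
2      25  Summer
9      22  Summer
1      21    Fall
sort by hours:
    hours    term
1      21    Fall
9      22  Summer
2      25  Summer
13     31    Fall
6      33  Spring
14     34  Summer
12     35  Spring
10     38  Summer
3      40  Spring
add column hours_x10 = t['hours'] * 10:
    hours    term  hours_x10
1      21    Fall        210
9      22  Summer        220
2      25  Summer        250
13     31    Fall        310
6      33  Spring        330
14     34  Summer        340
12     35  Spring        350
10     38  Summer        380
3      40  Spring        400
take first 5 rows:
    hours    term  hours_x10
1      21    Fall        210
9      22  Summer        220
2      25  Summer        250
13     31    Fall        310
6      33  Spring        330
Taking the max of column 'hours_x10' gives 330.

330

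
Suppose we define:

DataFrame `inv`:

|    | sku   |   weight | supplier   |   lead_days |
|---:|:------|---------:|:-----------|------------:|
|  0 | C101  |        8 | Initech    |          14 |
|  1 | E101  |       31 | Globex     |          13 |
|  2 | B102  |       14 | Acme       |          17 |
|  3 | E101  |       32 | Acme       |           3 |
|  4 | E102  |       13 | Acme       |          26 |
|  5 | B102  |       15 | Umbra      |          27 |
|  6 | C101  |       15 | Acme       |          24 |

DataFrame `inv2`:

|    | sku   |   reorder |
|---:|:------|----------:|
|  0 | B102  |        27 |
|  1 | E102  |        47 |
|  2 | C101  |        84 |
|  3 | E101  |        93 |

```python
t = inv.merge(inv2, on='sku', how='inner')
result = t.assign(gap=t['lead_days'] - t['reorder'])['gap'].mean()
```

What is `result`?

merge on 'sku' (how='inner') → 7 rows:
    sku  weight supplier  lead_days  reorder
0  C101       8  Initech         14       84
1  E101      31   Globex         13       93
2  B102      14     Acme         17       27
3  E101      32     Acme          3       93
4  E102      13     Acme         26       47
5  B102      15    Umbra         27       27
6  C101      15     Acme         24       84
add column gap = t['lead_days'] - t['reorder']:
    sku  weight supplier  lead_days  reorder  gap
0  C101       8  Initech         14       84  -70
1  E101      31   Globex         13       93  -80
2  B102      14     Acme         17       27  -10
3  E101      32     Acme          3       93  -90
4  E102      13     Acme         26       47  -21
5  B102      15    Umbra         27       27    0
6  C101      15     Acme         24       84  -60
Taking the mean of column 'gap' gives -47.2857142857.

-47.2857142857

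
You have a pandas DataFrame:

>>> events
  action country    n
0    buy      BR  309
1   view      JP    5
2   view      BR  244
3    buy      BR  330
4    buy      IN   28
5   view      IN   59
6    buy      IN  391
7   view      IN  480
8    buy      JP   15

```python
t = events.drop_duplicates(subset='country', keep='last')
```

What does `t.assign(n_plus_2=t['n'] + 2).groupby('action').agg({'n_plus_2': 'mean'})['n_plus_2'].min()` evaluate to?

174.5

drop duplicate country (keep=last):
  action country    n
3    buy      BR  330
7   view      IN  480
8    buy      JP   15
add column n_plus_2 = t['n'] + 2:
  action country    n  n_plus_2
3    buy      BR  330       332
7   view      IN  480       482
8    buy      JP   15        17
group by action, mean of n_plus_2:
        n_plus_2
action          
buy        174.5
view       482.0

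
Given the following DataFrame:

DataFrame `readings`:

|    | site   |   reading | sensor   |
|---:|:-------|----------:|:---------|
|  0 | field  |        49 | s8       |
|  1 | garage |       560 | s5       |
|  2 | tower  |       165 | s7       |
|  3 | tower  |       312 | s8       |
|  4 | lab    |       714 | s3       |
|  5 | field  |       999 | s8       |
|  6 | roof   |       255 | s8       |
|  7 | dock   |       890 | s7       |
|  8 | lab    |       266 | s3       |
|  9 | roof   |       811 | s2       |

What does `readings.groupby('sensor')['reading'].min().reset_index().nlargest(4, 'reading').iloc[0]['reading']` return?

group by sensor, min of reading:
sensor
s2    811
s3    266
s5    560
s7    165
s8     49
Name: reading, dtype: int64
reset_index():
  sensor  reading
0     s2      811
1     s3      266
2     s5      560
3     s7      165
4     s8       49
take 4 rows with largest reading:
  sensor  reading
0     s2      811
2     s5      560
1     s3      266
3     s7      165
Then the value at position 0, column 'reading': 811

811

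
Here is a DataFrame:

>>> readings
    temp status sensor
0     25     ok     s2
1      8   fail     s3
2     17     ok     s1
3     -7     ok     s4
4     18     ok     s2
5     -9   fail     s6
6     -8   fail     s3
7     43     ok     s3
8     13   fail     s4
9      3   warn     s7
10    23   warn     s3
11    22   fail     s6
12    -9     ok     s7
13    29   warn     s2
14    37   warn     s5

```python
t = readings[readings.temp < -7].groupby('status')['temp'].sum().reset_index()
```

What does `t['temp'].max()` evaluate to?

filter rows where temp < -7:
    temp status sensor
5     -9   fail     s6
6     -8   fail     s3
12    -9     ok     s7
group by status, sum of temp:
status
fail   -17
ok      -9
Name: temp, dtype: int64
reset_index():
  status  temp
0   fail   -17
1     ok    -9
Hence -9.

-9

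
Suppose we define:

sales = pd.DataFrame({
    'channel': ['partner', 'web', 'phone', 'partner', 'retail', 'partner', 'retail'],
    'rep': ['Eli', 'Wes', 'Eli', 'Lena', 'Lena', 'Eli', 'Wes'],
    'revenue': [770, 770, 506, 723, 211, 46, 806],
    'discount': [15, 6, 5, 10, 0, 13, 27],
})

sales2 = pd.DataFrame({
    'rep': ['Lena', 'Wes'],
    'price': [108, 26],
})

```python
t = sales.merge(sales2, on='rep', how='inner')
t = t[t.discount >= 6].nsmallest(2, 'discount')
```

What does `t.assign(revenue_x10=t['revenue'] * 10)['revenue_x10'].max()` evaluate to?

merge on 'rep' (how='inner') → 4 rows:
   channel   rep  revenue  discount  price
0      web   Wes      770         6     26
1  partner  Lena      723        10    108
2   retail  Lena      211         0    108
3   retail   Wes      806        27     26
filter rows where discount >= 6:
   channel   rep  revenue  discount  price
0      web   Wes      770         6     26
1  partner  Lena      723        10    108
3   retail   Wes      806        27     26
take 2 rows with smallest discount:
   channel   rep  revenue  discount  price
0      web   Wes      770         6     26
1  partner  Lena      723        10    108
add column revenue_x10 = t['revenue'] * 10:
   channel   rep  revenue  discount  price  revenue_x10
0      web   Wes      770         6     26         7700
1  partner  Lena      723        10    108         7230
Then the max of column 'revenue_x10': 7700

7700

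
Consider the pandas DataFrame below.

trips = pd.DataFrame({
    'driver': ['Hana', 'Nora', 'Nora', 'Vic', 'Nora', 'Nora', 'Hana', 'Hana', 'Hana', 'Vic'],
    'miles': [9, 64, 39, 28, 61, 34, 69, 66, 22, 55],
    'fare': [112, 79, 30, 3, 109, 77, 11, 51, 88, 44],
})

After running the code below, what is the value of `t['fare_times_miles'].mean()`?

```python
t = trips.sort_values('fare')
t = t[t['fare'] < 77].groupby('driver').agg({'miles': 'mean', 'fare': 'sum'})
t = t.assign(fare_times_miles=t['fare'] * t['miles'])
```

2435.16666667

sort by fare:
  driver  miles  fare
3    Vic     28     3
6   Hana     69    11
2   Nora     39    30
9    Vic     55    44
7   Hana     66    51
5   Nora     34    77
1   Nora     64    79
8   Hana     22    88
4   Nora     61   109
0   Hana      9   112
filter rows where fare < 77:
  driver  miles  fare
3    Vic     28     3
6   Hana     69    11
2   Nora     39    30
9    Vic     55    44
7   Hana     66    51
group by driver: mean(miles), sum(fare):
        miles  fare
driver             
Hana     67.5    62
Nora     39.0    30
Vic      41.5    47
add column fare_times_miles = t['fare'] * t['miles']:
        miles  fare  fare_times_miles
driver                               
Hana     67.5    62            4185.0
Nora     39.0    30            1170.0
Vic      41.5    47            1950.5
The mean of column 'fare_times_miles' is 2435.16666667.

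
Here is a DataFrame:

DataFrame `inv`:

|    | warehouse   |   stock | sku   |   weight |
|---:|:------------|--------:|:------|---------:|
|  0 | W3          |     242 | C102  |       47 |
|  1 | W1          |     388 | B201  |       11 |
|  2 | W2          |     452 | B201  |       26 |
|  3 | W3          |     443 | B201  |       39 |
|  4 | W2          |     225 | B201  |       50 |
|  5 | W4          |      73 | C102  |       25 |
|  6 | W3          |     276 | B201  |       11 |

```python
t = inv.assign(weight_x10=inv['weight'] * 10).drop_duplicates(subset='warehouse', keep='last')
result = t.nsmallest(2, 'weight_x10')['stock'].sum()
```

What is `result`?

664

add column weight_x10 = inv['weight'] * 10:
  warehouse  stock   sku  weight  weight_x10
0        W3    242  C102      47         470
1        W1    388  B201      11         110
2        W2    452  B201      26         260
3        W3    443  B201      39         390
4        W2    225  B201      50         500
5        W4     73  C102      25         250
6        W3    276  B201      11         110
drop duplicate warehouse (keep=last):
  warehouse  stock   sku  weight  weight_x10
1        W1    388  B201      11         110
4        W2    225  B201      50         500
5        W4     73  C102      25         250
6        W3    276  B201      11         110
take 2 rows with smallest weight_x10:
  warehouse  stock   sku  weight  weight_x10
1        W1    388  B201      11         110
6        W3    276  B201      11         110
Finally, sum of column 'stock' = 664.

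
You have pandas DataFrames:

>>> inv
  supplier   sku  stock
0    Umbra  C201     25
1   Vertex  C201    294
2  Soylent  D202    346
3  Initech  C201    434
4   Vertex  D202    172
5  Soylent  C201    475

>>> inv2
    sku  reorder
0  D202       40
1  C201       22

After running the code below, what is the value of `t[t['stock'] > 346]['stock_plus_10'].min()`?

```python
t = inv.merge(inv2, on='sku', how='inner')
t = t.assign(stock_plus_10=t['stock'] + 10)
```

merge on 'sku' (how='inner') → 6 rows:
  supplier   sku  stock  reorder
0    Umbra  C201     25       22
1   Vertex  C201    294       22
2  Soylent  D202    346       40
3  Initech  C201    434       22
4   Vertex  D202    172       40
5  Soylent  C201    475       22
add column stock_plus_10 = t['stock'] + 10:
  supplier   sku  stock  reorder  stock_plus_10
0    Umbra  C201     25       22             35
1   Vertex  C201    294       22            304
2  Soylent  D202    346       40            356
3  Initech  C201    434       22            444
4   Vertex  D202    172       40            182
5  Soylent  C201    475       22            485
filter rows where stock > 346:
  supplier   sku  stock  reorder  stock_plus_10
3  Initech  C201    434       22            444
5  Soylent  C201    475       22            485
Reading off the min of column 'stock_plus_10', we get 444.

444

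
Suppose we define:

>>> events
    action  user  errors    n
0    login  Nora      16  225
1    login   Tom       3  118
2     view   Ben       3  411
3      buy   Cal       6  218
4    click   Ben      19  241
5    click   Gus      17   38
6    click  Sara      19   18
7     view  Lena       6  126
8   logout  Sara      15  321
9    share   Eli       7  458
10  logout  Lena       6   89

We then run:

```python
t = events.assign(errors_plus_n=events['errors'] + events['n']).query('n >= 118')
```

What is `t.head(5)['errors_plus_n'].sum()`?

add column errors_plus_n = events['errors'] + events['n']:
    action  user  errors    n  errors_plus_n
0    login  Nora      16  225            241
1    login   Tom       3  118            121
2     view   Ben       3  411            414
3      buy   Cal       6  218            224
4    click   Ben      19  241            260
5    click   Gus      17   38             55
6    click  Sara      19   18             37
7     view  Lena       6  126            132
8   logout  Sara      15  321            336
9    share   Eli       7  458            465
10  logout  Lena       6   89             95
filter rows where n >= 118:
   action  user  errors    n  errors_plus_n
0   login  Nora      16  225            241
1   login   Tom       3  118            121
2    view   Ben       3  411            414
3     buy   Cal       6  218            224
4   click   Ben      19  241            260
7    view  Lena       6  126            132
8  logout  Sara      15  321            336
9   share   Eli       7  458            465
take first 5 rows:
  action  user  errors    n  errors_plus_n
0  login  Nora      16  225            241
1  login   Tom       3  118            121
2   view   Ben       3  411            414
3    buy   Cal       6  218            224
4  click   Ben      19  241            260
Hence 1260.

1260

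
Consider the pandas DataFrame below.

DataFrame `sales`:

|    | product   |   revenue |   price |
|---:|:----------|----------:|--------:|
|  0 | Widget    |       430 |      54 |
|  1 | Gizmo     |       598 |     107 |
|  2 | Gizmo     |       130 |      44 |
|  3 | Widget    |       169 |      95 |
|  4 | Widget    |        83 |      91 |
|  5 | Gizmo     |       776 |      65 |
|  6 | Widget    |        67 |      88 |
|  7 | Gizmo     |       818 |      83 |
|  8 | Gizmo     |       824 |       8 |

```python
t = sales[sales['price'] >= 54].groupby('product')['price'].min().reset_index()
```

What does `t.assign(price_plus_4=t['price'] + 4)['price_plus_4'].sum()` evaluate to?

127

filter rows where price >= 54:
  product  revenue  price
0  Widget      430     54
1   Gizmo      598    107
3  Widget      169     95
4  Widget       83     91
5   Gizmo      776     65
6  Widget       67     88
7   Gizmo      818     83
group by product, min of price:
product
Gizmo     65
Widget    54
Name: price, dtype: int64
reset_index():
  product  price
0   Gizmo     65
1  Widget     54
add column price_plus_4 = t['price'] + 4:
  product  price  price_plus_4
0   Gizmo     65            69
1  Widget     54            58
Reading off the sum of column 'price_plus_4', we get 127.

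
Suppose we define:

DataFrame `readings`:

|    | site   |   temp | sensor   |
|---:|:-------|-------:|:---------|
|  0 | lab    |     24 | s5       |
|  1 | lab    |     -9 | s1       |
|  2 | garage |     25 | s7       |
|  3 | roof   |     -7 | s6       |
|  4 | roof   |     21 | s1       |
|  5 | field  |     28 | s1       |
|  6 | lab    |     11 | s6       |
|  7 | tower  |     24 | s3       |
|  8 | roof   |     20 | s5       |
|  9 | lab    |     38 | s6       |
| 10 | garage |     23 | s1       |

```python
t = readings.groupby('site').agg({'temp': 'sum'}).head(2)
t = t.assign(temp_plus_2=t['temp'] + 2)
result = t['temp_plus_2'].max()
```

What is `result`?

50

group by site, sum of temp:
        temp
site        
field     28
garage    48
lab       64
roof      34
tower     24
take first 2 rows:
        temp
site        
field     28
garage    48
add column temp_plus_2 = t['temp'] + 2:
        temp  temp_plus_2
site                     
field     28           30
garage    48           50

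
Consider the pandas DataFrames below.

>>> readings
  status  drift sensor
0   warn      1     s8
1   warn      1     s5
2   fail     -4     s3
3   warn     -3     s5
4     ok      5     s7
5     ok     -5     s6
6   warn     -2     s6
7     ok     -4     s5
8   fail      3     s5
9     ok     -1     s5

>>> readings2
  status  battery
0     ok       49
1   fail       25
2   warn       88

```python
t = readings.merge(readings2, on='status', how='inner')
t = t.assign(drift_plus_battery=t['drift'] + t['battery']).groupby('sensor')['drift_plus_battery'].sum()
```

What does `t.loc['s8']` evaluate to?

89

merge on 'status' (how='inner') → 10 rows:
  status  drift sensor  battery
0   warn      1     s8       88
1   warn      1     s5       88
2   fail     -4     s3       25
3   warn     -3     s5       88
4     ok      5     s7       49
5     ok     -5     s6       49
6   warn     -2     s6       88
7     ok     -4     s5       49
8   fail      3     s5       25
9     ok     -1     s5       49
add column drift_plus_battery = t['drift'] + t['battery']:
  status  drift sensor  battery  drift_plus_battery
0   warn      1     s8       88                  89
1   warn      1     s5       88                  89
2   fail     -4     s3       25                  21
3   warn     -3     s5       88                  85
4     ok      5     s7       49                  54
5     ok     -5     s6       49                  44
6   warn     -2     s6       88                  86
7     ok     -4     s5       49                  45
8   fail      3     s5       25                  28
9     ok     -1     s5       49                  48
group by sensor, sum of drift_plus_battery:
sensor
s3     21
s5    295
s6    130
s7     54
s8     89
Name: drift_plus_battery, dtype: int64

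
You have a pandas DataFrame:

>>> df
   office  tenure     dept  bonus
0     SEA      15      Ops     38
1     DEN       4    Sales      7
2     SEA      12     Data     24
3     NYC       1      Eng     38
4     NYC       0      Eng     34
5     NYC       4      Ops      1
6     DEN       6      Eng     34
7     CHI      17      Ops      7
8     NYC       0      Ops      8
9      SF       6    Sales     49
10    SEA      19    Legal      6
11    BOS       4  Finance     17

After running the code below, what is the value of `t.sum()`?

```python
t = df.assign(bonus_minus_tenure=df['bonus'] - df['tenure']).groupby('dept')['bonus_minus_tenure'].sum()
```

add column bonus_minus_tenure = df['bonus'] - df['tenure']:
   office  tenure     dept  bonus  bonus_minus_tenure
0     SEA      15      Ops     38                  23
1     DEN       4    Sales      7                   3
2     SEA      12     Data     24                  12
3     NYC       1      Eng     38                  37
4     NYC       0      Eng     34                  34
5     NYC       4      Ops      1                  -3
6     DEN       6      Eng     34                  28
7     CHI      17      Ops      7                 -10
8     NYC       0      Ops      8                   8
9      SF       6    Sales     49                  43
10    SEA      19    Legal      6                 -13
11    BOS       4  Finance     17                  13
group by dept, sum of bonus_minus_tenure:
dept
Data       12
Eng        99
Finance    13
Legal     -13
Ops        18
Sales      46
Name: bonus_minus_tenure, dtype: int64
Taking the sum of the resulting series gives 175.

175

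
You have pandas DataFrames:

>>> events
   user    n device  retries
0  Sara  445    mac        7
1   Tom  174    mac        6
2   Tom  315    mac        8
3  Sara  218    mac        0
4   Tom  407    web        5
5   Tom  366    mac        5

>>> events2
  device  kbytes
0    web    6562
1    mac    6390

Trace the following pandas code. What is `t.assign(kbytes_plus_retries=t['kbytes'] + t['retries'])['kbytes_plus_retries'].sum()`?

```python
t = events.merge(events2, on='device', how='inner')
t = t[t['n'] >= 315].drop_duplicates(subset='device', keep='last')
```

12962

merge on 'device' (how='inner') → 6 rows:
   user    n device  retries  kbytes
0  Sara  445    mac        7    6390
1   Tom  174    mac        6    6390
2   Tom  315    mac        8    6390
3  Sara  218    mac        0    6390
4   Tom  407    web        5    6562
5   Tom  366    mac        5    6390
filter rows where n >= 315:
   user    n device  retries  kbytes
0  Sara  445    mac        7    6390
2   Tom  315    mac        8    6390
4   Tom  407    web        5    6562
5   Tom  366    mac        5    6390
drop duplicate device (keep=last):
  user    n device  retries  kbytes
4  Tom  407    web        5    6562
5  Tom  366    mac        5    6390
add column kbytes_plus_retries = t['kbytes'] + t['retries']:
  user    n device  retries  kbytes  kbytes_plus_retries
4  Tom  407    web        5    6562                 6567
5  Tom  366    mac        5    6390                 6395
Reading off the sum of column 'kbytes_plus_retries', we get 12962.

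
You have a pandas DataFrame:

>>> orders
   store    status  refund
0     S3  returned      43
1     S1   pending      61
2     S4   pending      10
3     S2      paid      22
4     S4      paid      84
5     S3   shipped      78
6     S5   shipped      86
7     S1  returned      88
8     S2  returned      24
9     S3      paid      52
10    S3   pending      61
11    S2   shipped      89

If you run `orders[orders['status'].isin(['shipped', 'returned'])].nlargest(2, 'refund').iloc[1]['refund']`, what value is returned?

filter rows where status in ['shipped', 'returned']:
   store    status  refund
0     S3  returned      43
5     S3   shipped      78
6     S5   shipped      86
7     S1  returned      88
8     S2  returned      24
11    S2   shipped      89
take 2 rows with largest refund:
   store    status  refund
11    S2   shipped      89
7     S1  returned      88

88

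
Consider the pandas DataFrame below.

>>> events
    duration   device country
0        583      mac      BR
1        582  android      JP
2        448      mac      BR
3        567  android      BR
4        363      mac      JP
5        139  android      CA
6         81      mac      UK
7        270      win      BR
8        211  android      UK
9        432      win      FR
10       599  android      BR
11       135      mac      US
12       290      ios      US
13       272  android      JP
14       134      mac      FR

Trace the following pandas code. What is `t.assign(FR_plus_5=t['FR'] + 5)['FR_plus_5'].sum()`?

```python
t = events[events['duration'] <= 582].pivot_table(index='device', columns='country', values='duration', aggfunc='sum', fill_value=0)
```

filter rows where duration <= 582:
    duration   device country
1        582  android      JP
2        448      mac      BR
3        567  android      BR
4        363      mac      JP
5        139  android      CA
6         81      mac      UK
7        270      win      BR
8        211  android      UK
9        432      win      FR
11       135      mac      US
12       290      ios      US
13       272  android      JP
14       134      mac      FR
pivot: rows=device, cols=country, sum(duration):
country   BR   CA   FR   JP   UK   US
device                               
android  567  139    0  854  211    0
ios        0    0    0    0    0  290
mac      448    0  134  363   81  135
win      270    0  432    0    0    0
add column FR_plus_5 = t['FR'] + 5:
country   BR   CA   FR   JP   UK   US  FR_plus_5
device                                          
android  567  139    0  854  211    0          5
ios        0    0    0    0    0  290          5
mac      448    0  134  363   81  135        139
win      270    0  432    0    0    0        437
So sum() = 586.

586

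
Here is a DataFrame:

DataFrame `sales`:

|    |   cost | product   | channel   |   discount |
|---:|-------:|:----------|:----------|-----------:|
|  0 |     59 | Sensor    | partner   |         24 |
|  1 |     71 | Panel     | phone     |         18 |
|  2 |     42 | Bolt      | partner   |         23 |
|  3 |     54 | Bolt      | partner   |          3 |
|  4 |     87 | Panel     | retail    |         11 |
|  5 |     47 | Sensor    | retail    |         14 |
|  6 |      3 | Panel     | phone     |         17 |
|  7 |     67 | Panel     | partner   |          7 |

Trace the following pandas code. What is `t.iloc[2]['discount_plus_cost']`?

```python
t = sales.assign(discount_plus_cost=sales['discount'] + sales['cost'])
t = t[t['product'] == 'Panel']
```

20

add column discount_plus_cost = sales['discount'] + sales['cost']:
   cost product  channel  discount  discount_plus_cost
0    59  Sensor  partner        24                  83
1    71   Panel    phone        18                  89
2    42    Bolt  partner        23                  65
3    54    Bolt  partner         3                  57
4    87   Panel   retail        11                  98
5    47  Sensor   retail        14                  61
6     3   Panel    phone        17                  20
7    67   Panel  partner         7                  74
filter rows where product == 'Panel':
   cost product  channel  discount  discount_plus_cost
1    71   Panel    phone        18                  89
4    87   Panel   retail        11                  98
6     3   Panel    phone        17                  20
7    67   Panel  partner         7                  74
value at position 2, column 'discount_plus_cost' → 20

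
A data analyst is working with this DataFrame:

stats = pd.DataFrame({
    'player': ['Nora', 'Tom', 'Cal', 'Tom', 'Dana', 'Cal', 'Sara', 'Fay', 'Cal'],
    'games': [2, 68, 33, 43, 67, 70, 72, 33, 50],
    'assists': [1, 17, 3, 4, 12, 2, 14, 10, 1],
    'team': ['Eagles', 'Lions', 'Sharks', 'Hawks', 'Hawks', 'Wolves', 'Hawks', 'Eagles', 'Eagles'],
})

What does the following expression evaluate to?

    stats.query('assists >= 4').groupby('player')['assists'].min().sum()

filter rows where assists >= 4:
  player  games  assists    team
1    Tom     68       17   Lions
3    Tom     43        4   Hawks
4   Dana     67       12   Hawks
6   Sara     72       14   Hawks
7    Fay     33       10  Eagles
group by player, min of assists:
player
Dana    12
Fay     10
Sara    14
Tom      4
Name: assists, dtype: int64
Taking the sum of the resulting series gives 40.

40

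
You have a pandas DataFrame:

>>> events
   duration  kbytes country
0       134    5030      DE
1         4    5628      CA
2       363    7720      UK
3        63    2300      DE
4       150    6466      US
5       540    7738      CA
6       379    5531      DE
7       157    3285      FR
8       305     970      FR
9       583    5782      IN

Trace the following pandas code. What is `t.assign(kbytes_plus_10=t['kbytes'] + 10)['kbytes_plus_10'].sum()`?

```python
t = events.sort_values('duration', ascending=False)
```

50550

sort by duration descending:
   duration  kbytes country
9       583    5782      IN
5       540    7738      CA
6       379    5531      DE
2       363    7720      UK
8       305     970      FR
7       157    3285      FR
4       150    6466      US
0       134    5030      DE
3        63    2300      DE
1         4    5628      CA
add column kbytes_plus_10 = t['kbytes'] + 10:
   duration  kbytes country  kbytes_plus_10
9       583    5782      IN            5792
5       540    7738      CA            7748
6       379    5531      DE            5541
2       363    7720      UK            7730
8       305     970      FR             980
7       157    3285      FR            3295
4       150    6466      US            6476
0       134    5030      DE            5040
3        63    2300      DE            2310
1         4    5628      CA            5638
Hence 50550.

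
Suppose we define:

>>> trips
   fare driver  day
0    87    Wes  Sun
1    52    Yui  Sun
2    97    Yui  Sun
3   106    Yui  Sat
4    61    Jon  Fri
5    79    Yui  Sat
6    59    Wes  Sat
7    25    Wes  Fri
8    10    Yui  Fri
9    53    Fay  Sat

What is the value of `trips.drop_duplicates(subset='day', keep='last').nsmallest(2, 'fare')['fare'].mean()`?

31.5

drop duplicate day (keep=last):
   fare driver  day
2    97    Yui  Sun
8    10    Yui  Fri
9    53    Fay  Sat
take 2 rows with smallest fare:
   fare driver  day
8    10    Yui  Fri
9    53    Fay  Sat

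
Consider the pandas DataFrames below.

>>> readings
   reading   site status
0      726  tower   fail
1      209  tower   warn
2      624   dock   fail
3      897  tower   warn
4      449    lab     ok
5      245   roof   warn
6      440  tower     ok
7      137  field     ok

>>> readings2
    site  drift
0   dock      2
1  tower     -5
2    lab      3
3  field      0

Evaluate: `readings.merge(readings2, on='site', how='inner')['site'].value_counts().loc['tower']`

merge on 'site' (how='inner') → 7 rows:
   reading   site status  drift
0      726  tower   fail     -5
1      209  tower   warn     -5
2      624   dock   fail      2
3      897  tower   warn     -5
4      449    lab     ok      3
5      440  tower     ok     -5
6      137  field     ok      0
value_counts of site:
site
tower    4
dock     1
lab      1
field    1
Name: count, dtype: int64
Hence 4.

4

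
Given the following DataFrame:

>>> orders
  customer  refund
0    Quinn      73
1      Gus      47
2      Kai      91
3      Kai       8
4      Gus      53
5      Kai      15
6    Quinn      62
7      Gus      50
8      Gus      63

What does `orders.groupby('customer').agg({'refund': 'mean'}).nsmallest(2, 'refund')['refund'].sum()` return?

91.25

group by customer, mean of refund:
          refund
customer        
Gus        53.25
Kai        38.00
Quinn      67.50
take 2 rows with smallest refund:
          refund
customer        
Kai        38.00
Gus        53.25
sum of column 'refund' → 91.25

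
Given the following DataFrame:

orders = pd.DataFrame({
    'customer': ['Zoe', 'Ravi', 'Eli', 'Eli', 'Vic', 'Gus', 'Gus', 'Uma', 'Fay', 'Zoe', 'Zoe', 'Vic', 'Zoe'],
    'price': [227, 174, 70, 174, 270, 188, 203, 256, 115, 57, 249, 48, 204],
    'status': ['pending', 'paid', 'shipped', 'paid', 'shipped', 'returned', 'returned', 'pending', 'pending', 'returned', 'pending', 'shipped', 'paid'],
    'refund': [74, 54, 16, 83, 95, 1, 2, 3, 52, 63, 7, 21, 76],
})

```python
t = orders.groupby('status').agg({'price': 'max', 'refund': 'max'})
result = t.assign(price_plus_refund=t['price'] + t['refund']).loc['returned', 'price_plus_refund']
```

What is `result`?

266

group by status: max(price), max(refund):
          price  refund
status                 
paid        204      83
pending     256      74
returned    203      63
shipped     270      95
add column price_plus_refund = t['price'] + t['refund']:
          price  refund  price_plus_refund
status                                    
paid        204      83                287
pending     256      74                330
returned    203      63                266
shipped     270      95                365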